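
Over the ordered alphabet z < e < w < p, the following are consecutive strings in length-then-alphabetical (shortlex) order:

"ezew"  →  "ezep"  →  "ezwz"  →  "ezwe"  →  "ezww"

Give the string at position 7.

Advancing 2 positions from ezww through ezww → ezwp reaches term 7.

ezpz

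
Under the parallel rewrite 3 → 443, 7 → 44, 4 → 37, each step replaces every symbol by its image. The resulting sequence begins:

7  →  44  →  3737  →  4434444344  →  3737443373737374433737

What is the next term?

φ(3737443373737374433737) expands symbol-by-symbol to 443 44 443 44 37 37 443 443 44 443 44 443 44 443 44 37 37 443 443 44 443 44; joining the 22 pieces gives the next term.

443444434437374434434444344443444434437374434434444344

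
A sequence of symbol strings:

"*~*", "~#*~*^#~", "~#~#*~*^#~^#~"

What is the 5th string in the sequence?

s(k+1) = ~#·s(k)·^#~, so each term gains ~# as a prefix and ^#~ as a suffix.
From ~#~#*~*^#~^#~, 2 further steps: ~#~#*~*^#~^#~ → ~#~#~#*~*^#~^#~^#~ → (answer).

~#~#~#~#*~*^#~^#~^#~^#~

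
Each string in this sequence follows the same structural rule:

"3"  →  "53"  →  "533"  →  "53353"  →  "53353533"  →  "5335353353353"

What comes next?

From term 3 onward, concatenate the last term with the second-to-last: 53·3 = 533, 533·53 = 53353, …
The next term joins 5335353353353 and 53353533.

533535335335353353533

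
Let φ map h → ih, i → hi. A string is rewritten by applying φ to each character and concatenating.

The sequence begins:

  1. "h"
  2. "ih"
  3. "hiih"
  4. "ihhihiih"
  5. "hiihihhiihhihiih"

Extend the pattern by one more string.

φ(hiihihhiihhihiih) expands symbol-by-symbol to ih hi hi ih hi ih ih hi hi ih ih hi ih hi hi ih; joining the 16 pieces gives the next term.

ihhihiihhiihihhihiihihhiihhihiih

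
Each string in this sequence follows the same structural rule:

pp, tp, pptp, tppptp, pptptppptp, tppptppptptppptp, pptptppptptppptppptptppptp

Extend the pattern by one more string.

tppptppptptppptppptptppptptppptppptptppptp

From term 3 onward, concatenate the second-to-last term with the last: pp·tp = pptp, tp·pptp = tppptp, …
Continuing: tppptppptptppptp · pptptppptptppptppptptppptp gives term 8.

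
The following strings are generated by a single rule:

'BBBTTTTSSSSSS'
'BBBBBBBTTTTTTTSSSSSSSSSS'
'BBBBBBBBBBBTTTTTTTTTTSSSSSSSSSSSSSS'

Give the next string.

BBBBBBBBBBBBBBBTTTTTTTTTTTTTSSSSSSSSSSSSSSSSSS

Each string has the form B^{4n-1} T^{3n+1} S^{4n+2} (n = 1, 2, …).
At n = 4 the blocks have lengths 15, 13, 18.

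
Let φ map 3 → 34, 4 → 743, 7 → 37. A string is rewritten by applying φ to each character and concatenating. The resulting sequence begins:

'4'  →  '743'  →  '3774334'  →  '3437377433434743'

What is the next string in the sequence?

φ(3437377433434743) expands symbol-by-symbol to 34 743 34 37 34 37 37 743 34 34 743 34 743 37 743 34; joining the 16 pieces gives the next term.

3474334373437377433434743347433774334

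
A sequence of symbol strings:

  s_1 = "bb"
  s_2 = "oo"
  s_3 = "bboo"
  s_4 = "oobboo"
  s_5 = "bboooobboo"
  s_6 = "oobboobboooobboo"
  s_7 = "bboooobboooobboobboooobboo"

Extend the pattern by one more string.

oobboobboooobboobboooobboooobboobboooobboo

This is a Fibonacci-style word recurrence s(k) = s(k−2)·s(k−1): e.g. bb·oo = bboo.
The next term joins oobboobboooobboo and bboooobboooobboobboooobboo.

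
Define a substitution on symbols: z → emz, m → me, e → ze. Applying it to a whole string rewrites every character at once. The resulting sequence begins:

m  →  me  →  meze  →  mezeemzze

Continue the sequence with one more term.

mezeemzzezemeemzemzze

Expanding mezeemzze: m→me, e→ze, z→emz, e→ze, e→ze, m→me, z→emz, z→emz, e→ze. Concatenated: me ze emz ze ze me emz emz ze.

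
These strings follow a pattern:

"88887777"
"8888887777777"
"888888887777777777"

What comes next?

88888888887777777777777

Each string has the form 8^{2n+2} 7^{3n+1} (n = 1, 2, …).
For the next term, n = 4, so the run lengths are 10, 13.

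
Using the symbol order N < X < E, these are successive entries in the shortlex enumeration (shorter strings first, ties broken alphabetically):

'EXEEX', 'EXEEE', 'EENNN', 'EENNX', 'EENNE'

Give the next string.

Treat EENNE as a base-3 numeral over the given alphabet and add one, carrying through any trailing E's.

EENXN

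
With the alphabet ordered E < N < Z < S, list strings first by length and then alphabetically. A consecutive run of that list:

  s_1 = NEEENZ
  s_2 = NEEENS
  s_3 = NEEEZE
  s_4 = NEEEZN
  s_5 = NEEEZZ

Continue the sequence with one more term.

NEEEZS

The successor of NEEEZZ increments the rightmost position that isn't already S and resets every position after it to E.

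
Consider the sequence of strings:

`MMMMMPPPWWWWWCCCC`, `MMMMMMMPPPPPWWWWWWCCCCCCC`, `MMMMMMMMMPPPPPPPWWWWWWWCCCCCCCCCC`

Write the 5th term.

MMMMMMMMMMMMMPPPPPPPPPPPWWWWWWWWWCCCCCCCCCCCCCCCC

Reading off run lengths: M runs 5, 7, 9; P runs 3, 5, 7; W runs 5, 6, 7; C runs 4, 7, 10 — each is linear in n, where the shown terms are n = 2, 3, 4.
At n = 6 the blocks have lengths 13, 11, 9, 16.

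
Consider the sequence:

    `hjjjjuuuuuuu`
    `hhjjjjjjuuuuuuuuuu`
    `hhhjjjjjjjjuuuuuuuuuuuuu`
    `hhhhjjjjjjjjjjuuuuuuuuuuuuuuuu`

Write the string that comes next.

hhhhhjjjjjjjjjjjjuuuuuuuuuuuuuuuuuuu

Each string has the form h^{n-2} j^{2n-2} u^{3n-2}, where the shown terms are n = 3, 4, 5, 6.
Setting n = 7 gives 5, 12, 19 characters in each block.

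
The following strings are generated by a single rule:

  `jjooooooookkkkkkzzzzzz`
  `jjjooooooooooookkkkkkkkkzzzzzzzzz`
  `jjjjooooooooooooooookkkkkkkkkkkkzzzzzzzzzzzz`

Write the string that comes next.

Term n consists of n j's, followed by 4n o's, followed by 3n k's, followed by 3n z's, where the shown terms are n = 2, 3, 4.
For the next term, n = 5, so the run lengths are 5, 20, 15, 15.

jjjjjooooooooooooooooooookkkkkkkkkkkkkkkzzzzzzzzzzzzzzz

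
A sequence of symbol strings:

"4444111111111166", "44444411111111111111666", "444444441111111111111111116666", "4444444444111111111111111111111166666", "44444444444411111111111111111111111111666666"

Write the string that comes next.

The n-th term is 2n 4's then 4n+2 1's then n 6's, where the shown terms are n = 2, 3, 4, 5, 6.
For the next term, n = 7, so the run lengths are 14, 30, 7.

444444444444441111111111111111111111111111116666666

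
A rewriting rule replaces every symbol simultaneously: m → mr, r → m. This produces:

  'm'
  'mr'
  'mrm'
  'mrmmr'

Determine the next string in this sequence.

mrmmrmrm

Apply φ to mrmmr symbol by symbol: m→mr, r→m, m→mr, m→mr, r→m; joined: mr m mr mr m.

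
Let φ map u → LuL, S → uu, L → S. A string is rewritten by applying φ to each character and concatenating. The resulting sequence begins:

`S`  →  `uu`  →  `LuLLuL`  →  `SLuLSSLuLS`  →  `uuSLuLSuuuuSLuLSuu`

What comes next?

φ(uuSLuLSuuuuSLuLSuu) expands symbol-by-symbol to LuL LuL uu S LuL S uu LuL LuL LuL LuL uu S LuL S uu LuL LuL; joining the 18 pieces gives the next term.

LuLLuLuuSLuLSuuLuLLuLLuLLuLuuSLuLSuuLuLLuL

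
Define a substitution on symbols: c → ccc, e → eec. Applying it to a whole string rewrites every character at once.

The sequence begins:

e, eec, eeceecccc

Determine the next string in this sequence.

Expanding eeceecccc: e→eec, e→eec, c→ccc, e→eec, e→eec, c→ccc, c→ccc, c→ccc, c→ccc. Concatenated: eec eec ccc eec eec ccc ccc ccc ccc.

eeceecccceeceeccccccccccccc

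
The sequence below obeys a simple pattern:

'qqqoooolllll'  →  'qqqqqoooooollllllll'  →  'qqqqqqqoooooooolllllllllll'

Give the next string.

Reading off run lengths: q runs 3, 5, 7; o runs 4, 6, 8; l runs 5, 8, 11 — each is linear in n (n = 1, 2, …).
For the next term, n = 4, so the run lengths are 9, 10, 14.

qqqqqqqqqoooooooooollllllllllllll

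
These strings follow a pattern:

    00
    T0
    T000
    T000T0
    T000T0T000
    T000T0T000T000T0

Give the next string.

This is a Fibonacci-style word recurrence s(k) = s(k−1)·s(k−2): e.g. T0·00 = T000.
So term 7 is T000T0T000T000T0·T000T0T000.

T000T0T000T000T0T000T0T000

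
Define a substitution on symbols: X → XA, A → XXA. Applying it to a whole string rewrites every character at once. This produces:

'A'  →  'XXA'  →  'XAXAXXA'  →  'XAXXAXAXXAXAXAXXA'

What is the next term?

XAXXAXAXAXXAXAXXAXAXAXXAXAXXAXAXXAXAXAXXA

Replace each of the 17 characters of XAXXAXAXXAXAXAXXA in place — XA XXA XA XA XXA XA XXA XA XA XXA XA XXA XA XXA XA XA XXA — and concatenate.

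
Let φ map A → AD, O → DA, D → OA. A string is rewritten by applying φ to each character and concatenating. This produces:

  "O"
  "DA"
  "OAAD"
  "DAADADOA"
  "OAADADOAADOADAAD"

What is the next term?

Rewriting the 16 symbols of OAADADOAADOADAAD one by one yields DA AD AD OA AD OA DA AD AD OA DA AD OA AD AD OA; concatenated:

DAADADOAADOADAADADOADAADOAADADOA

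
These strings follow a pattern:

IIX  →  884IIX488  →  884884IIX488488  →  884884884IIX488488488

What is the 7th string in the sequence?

Each term wraps the previous one in 884 on the left and 488 on the right.
From 884884884IIX488488488, 3 further steps: 884884884IIX488488488 → 884884884884IIX488488488488 → 884884884884884IIX488488488488488 → (answer).

884884884884884884IIX488488488488488488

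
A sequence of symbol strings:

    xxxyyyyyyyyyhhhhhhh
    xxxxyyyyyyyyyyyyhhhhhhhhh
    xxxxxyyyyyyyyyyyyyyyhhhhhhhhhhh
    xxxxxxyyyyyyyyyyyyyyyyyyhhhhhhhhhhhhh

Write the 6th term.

The n-th term is n+1 x's then 3n+3 y's then 2n+3 h's, where the shown terms are n = 2, 3, 4, 5.
At n = 7 the blocks have lengths 8, 24, 17.

xxxxxxxxyyyyyyyyyyyyyyyyyyyyyyyyhhhhhhhhhhhhhhhhh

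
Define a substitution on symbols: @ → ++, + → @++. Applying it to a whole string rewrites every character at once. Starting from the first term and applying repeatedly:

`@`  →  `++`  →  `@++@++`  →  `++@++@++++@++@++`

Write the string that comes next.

Applying the rule to each of the 16 symbols of ++@++@++++@++@++ gives the pieces @++ @++ ++ @++ @++ ++ @++ @++ @++ @++ ++ @++ @++ ++ @++ @++, which concatenate to the answer.

@++@++++@++@++++@++@++@++@++++@++@++++@++@++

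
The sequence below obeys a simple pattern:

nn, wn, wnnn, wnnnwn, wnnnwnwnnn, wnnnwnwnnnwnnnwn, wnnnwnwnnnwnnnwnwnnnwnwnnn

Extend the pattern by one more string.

This is a Fibonacci-style word recurrence s(k) = s(k−1)·s(k−2): e.g. wn·nn = wnnn.
Continuing: wnnnwnwnnnwnnnwnwnnnwnwnnn · wnnnwnwnnnwnnnwn gives term 8.

wnnnwnwnnnwnnnwnwnnnwnwnnnwnnnwnwnnnwnnnwn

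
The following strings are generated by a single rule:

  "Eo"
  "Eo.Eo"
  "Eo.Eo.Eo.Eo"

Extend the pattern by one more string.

s(k+1) = s(k)·.·s(k) — each term doubles the last with '.' between the halves.
So the next term is two copies of Eo.Eo.Eo.Eo with '.' between the halves.

Eo.Eo.Eo.Eo.Eo.Eo.Eo.Eo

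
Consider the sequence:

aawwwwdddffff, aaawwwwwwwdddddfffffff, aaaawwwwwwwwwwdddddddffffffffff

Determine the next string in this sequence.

Each string has the form a^{n} w^{3n-2} d^{2n-1} f^{3n-2}, where the shown terms are n = 2, 3, 4.
At n = 5 the blocks have lengths 5, 13, 9, 13.

aaaaawwwwwwwwwwwwwdddddddddfffffffffffff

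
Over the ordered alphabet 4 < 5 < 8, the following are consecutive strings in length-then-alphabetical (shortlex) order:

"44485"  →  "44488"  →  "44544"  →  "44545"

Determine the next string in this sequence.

44548

Treat 44545 as a base-3 numeral over the given alphabet and add one, carrying through any trailing 8's.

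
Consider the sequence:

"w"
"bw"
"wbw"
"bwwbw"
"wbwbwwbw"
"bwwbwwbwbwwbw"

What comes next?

From term 3 onward, concatenate the second-to-last term with the last: w·bw = wbw, bw·wbw = bwwbw, …
Continuing: wbwbwwbw · bwwbwwbwbwwbw gives term 7.

wbwbwwbwbwwbwwbwbwwbw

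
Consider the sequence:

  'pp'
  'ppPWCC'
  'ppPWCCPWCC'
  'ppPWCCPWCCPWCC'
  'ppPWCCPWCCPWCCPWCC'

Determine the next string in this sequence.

ppPWCCPWCCPWCCPWCCPWCC

The strings grow by a fixed suffix PWCC each time.
One more step from ppPWCCPWCCPWCCPWCC gives the answer.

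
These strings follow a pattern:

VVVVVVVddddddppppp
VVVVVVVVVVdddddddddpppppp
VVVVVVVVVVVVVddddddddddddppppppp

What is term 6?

VVVVVVVVVVVVVVVVVVVVVVdddddddddddddddddddddpppppppppp

Term n consists of 3n+1 V's, followed by 3n d's, followed by n+3 p's, where the shown terms are n = 2, 3, 4.
For term 6, n = 7, so the run lengths are 22, 21, 10.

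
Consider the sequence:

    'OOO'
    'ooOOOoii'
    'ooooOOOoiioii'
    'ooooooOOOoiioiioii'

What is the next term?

ooooooooOOOoiioiioiioii

Every step adds oo to the front and oii to the end of the previous string.
One more step from ooooooOOOoiioiioii gives the answer.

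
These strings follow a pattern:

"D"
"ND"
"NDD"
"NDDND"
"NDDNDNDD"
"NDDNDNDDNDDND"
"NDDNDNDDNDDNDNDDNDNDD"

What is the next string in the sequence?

NDDNDNDDNDDNDNDDNDNDDNDDNDNDDNDDND

This is a Fibonacci-style word recurrence s(k) = s(k−1)·s(k−2): e.g. ND·D = NDD.
So term 8 is NDDNDNDDNDDNDNDDNDNDD·NDDNDNDDNDDND.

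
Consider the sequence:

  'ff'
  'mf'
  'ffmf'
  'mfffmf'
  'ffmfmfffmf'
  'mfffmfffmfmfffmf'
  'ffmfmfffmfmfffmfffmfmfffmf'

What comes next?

Each term (from the third on) is the two preceding terms concatenated in order: term 3 = ff·mf = ffmf.
The next term joins mfffmfffmfmfffmf and ffmfmfffmfmfffmfffmfmfffmf.

mfffmfffmfmfffmfffmfmfffmfmfffmfffmfmfffmf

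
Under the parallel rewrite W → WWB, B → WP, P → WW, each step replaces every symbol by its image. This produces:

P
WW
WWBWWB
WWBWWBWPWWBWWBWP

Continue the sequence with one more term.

Replace each of the 16 characters of WWBWWBWPWWBWWBWP in place — WWB WWB WP WWB WWB WP WWB WW WWB WWB WP WWB WWB WP WWB WW — and concatenate.

WWBWWBWPWWBWWBWPWWBWWWWBWWBWPWWBWWBWPWWBWW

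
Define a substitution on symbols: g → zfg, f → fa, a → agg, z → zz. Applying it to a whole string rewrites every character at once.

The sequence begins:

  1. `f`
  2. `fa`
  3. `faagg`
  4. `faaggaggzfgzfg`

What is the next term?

faaggaggzfgzfgaggzfgzfgzzfazfgzzfazfg

Applying the rule to each of the 14 symbols of faaggaggzfgzfg gives the pieces fa agg agg zfg zfg agg zfg zfg zz fa zfg zz fa zfg, which concatenate to the answer.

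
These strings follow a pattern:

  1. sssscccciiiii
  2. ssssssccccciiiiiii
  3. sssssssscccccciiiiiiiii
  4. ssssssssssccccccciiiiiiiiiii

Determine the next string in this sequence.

sssssssssssscccccccciiiiiiiiiiiii

Reading off run lengths: s runs 4, 6, 8, 10; c runs 4, 5, 6, 7; i runs 5, 7, 9, 11 — each is linear in n, where the shown terms are n = 2, 3, 4, 5.
At n = 6 the blocks have lengths 12, 8, 13.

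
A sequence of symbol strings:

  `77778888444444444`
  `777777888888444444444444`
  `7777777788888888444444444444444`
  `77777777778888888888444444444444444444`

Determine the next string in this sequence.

777777777777888888888888444444444444444444444

The n-th term is 2n 7's then 2n 8's then 3n+3 4's, where the shown terms are n = 2, 3, 4, 5.
For the next term, n = 6, so the run lengths are 12, 12, 21.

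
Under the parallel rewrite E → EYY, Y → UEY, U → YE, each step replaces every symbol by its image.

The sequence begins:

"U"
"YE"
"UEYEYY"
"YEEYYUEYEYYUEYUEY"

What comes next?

Rewriting the 17 symbols of YEEYYUEYEYYUEYUEY one by one yields UEY EYY EYY UEY UEY YE EYY UEY EYY UEY UEY YE EYY UEY YE EYY UEY; concatenated:

UEYEYYEYYUEYUEYYEEYYUEYEYYUEYUEYYEEYYUEYYEEYYUEY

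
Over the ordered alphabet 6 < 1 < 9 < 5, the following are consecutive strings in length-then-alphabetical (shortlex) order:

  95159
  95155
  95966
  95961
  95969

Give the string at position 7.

Advancing 2 positions from 95969 through 95969 → 95965 reaches term 7.

95916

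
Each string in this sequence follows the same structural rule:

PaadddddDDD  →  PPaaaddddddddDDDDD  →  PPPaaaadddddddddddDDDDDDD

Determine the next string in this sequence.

Reading off run lengths: P runs 1, 2, 3; a runs 2, 3, 4; d runs 5, 8, 11; D runs 3, 5, 7 — each is linear in n (n = 1, 2, …).
Setting n = 4 gives 4, 5, 14, 9 characters in each block.

PPPPaaaaaddddddddddddddDDDDDDDDD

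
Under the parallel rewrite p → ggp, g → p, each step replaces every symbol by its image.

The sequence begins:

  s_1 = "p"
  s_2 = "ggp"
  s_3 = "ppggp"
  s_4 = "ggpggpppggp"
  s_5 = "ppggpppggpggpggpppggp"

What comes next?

Replace each of the 21 characters of ppggpppggpggpggpppggp in place — ggp ggp p p ggp ggp ggp p p ggp p p ggp p p ggp ggp ggp p p ggp — and concatenate.

ggpggpppggpggpggpppggpppggpppggpggpggpppggp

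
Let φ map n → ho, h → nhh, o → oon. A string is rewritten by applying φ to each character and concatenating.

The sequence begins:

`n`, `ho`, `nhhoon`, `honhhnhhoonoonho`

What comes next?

Replace each of the 16 characters of honhhnhhoonoonho in place — nhh oon ho nhh nhh ho nhh nhh oon oon ho oon oon ho nhh oon — and concatenate.

nhhoonhonhhnhhhonhhnhhoonoonhooonoonhonhhoon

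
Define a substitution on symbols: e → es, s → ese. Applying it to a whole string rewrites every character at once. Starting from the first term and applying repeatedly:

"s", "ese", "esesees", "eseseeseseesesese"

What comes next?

Applying the rule to each of the 17 symbols of eseseeseseesesese gives the pieces es ese es ese es es ese es ese es es ese es ese es ese es, which concatenate to the answer.

eseseeseseeseseseeseseeseseseeseseesesees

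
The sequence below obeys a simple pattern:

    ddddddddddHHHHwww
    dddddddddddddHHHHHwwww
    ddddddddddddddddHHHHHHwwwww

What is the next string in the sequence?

dddddddddddddddddddHHHHHHHwwwwww

Term n consists of 3n+1 d's, followed by n+1 H's, followed by n w's, where the shown terms are n = 3, 4, 5.
At n = 6 the blocks have lengths 19, 7, 6.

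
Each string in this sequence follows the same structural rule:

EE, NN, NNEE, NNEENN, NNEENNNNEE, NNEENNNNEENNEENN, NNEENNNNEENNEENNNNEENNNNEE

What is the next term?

Each term (from the third on) is the previous term followed by the one before it: term 3 = NN·EE = NNEE.
The next term joins NNEENNNNEENNEENNNNEENNNNEE and NNEENNNNEENNEENN.

NNEENNNNEENNEENNNNEENNNNEENNEENNNNEENNEENN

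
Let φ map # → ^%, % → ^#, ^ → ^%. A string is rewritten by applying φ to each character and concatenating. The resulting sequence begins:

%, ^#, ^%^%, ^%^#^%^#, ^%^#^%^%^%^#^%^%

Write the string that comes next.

Rewriting the 16 symbols of ^%^#^%^%^%^#^%^% one by one yields ^% ^# ^% ^% ^% ^# ^% ^# ^% ^# ^% ^% ^% ^# ^% ^#; concatenated:

^%^#^%^%^%^#^%^#^%^#^%^%^%^#^%^#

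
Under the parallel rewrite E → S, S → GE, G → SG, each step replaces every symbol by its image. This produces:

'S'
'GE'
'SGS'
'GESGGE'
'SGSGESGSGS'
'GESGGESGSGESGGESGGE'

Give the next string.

Rewriting the 19 symbols of GESGGESGSGESGGESGGE one by one yields SG S GE SG SG S GE SG GE SG S GE SG SG S GE SG SG S; concatenated:

SGSGESGSGSGESGGESGSGESGSGSGESGSGS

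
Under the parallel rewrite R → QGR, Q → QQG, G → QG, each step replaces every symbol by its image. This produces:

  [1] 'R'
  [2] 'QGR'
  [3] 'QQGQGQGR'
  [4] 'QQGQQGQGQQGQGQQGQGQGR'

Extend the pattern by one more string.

Replace each of the 21 characters of QQGQQGQGQQGQGQQGQGQGR in place — QQG QQG QG QQG QQG QG QQG QG QQG QQG QG QQG QG QQG QQG QG QQG QG QQG QG QGR — and concatenate.

QQGQQGQGQQGQQGQGQQGQGQQGQQGQGQQGQGQQGQQGQGQQGQGQQGQGQGR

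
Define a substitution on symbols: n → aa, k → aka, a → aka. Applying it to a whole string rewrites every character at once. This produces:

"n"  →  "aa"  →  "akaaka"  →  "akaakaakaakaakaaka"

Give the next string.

Rewriting the 18 symbols of akaakaakaakaakaaka one by one yields aka aka aka aka aka aka aka aka aka aka aka aka aka aka aka aka aka aka; concatenated:

akaakaakaakaakaakaakaakaakaakaakaakaakaakaakaakaakaaka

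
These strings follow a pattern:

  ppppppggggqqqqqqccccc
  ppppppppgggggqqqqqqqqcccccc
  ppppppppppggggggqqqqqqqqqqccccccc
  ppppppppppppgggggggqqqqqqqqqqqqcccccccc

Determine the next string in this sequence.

ppppppppppppppggggggggqqqqqqqqqqqqqqccccccccc

The n-th term is 2n p's then n+1 g's then 2n q's then n+2 c's, where the shown terms are n = 3, 4, 5, 6.
Setting n = 7 gives 14, 8, 14, 9 characters in each block.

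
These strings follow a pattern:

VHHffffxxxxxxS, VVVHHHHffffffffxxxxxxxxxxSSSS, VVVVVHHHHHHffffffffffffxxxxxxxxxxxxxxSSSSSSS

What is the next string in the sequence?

VVVVVVVHHHHHHHHffffffffffffffffxxxxxxxxxxxxxxxxxxSSSSSSSSSS

Each string has the form V^{2n-1} H^{2n} f^{4n} x^{4n+2} S^{3n-2} (n = 1, 2, …).
For the next term, n = 4, so the run lengths are 7, 8, 16, 18, 10.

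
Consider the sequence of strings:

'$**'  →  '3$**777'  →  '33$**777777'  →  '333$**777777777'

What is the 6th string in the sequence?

33333$**777777777777777

Each term wraps the previous one in 3 on the left and 777 on the right.
From 333$**777777777, 2 further steps: 333$**777777777 → 3333$**777777777777 → (answer).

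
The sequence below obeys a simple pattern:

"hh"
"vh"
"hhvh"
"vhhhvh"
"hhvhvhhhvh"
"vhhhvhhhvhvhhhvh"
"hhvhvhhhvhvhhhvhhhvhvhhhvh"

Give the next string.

vhhhvhhhvhvhhhvhhhvhvhhhvhvhhhvhhhvhvhhhvh

Each term (from the third on) is the two preceding terms concatenated in order: term 3 = hh·vh = hhvh.
Continuing: vhhhvhhhvhvhhhvh · hhvhvhhhvhvhhhvhhhvhvhhhvh gives term 8.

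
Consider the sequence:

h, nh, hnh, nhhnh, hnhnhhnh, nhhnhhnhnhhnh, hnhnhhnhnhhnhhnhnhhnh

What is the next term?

nhhnhhnhnhhnhhnhnhhnhnhhnhhnhnhhnh

From term 3 onward, concatenate the second-to-last term with the last: h·nh = hnh, nh·hnh = nhhnh, …
So term 8 is nhhnhhnhnhhnh·hnhnhhnhnhhnhhnhnhhnh.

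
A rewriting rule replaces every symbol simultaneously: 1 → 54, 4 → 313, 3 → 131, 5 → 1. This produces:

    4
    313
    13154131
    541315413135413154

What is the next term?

1313541315413135413154131131354131541313

Replace each of the 18 characters of 541315413135413154 in place — 1 313 54 131 54 1 313 54 131 54 131 1 313 54 131 54 1 313 — and concatenate.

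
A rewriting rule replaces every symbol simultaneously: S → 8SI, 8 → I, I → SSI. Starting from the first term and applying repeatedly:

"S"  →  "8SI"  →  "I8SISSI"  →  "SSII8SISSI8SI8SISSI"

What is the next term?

φ(SSII8SISSI8SI8SISSI) expands symbol-by-symbol to 8SI 8SI SSI SSI I 8SI SSI 8SI 8SI SSI I 8SI SSI I 8SI SSI 8SI 8SI SSI; joining the 19 pieces gives the next term.

8SI8SISSISSII8SISSI8SI8SISSII8SISSII8SISSI8SI8SISSI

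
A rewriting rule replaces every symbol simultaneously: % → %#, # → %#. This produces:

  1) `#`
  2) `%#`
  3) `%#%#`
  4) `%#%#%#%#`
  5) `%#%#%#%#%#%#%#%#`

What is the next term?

%#%#%#%#%#%#%#%#%#%#%#%#%#%#%#%#

φ(%#%#%#%#%#%#%#%#) expands symbol-by-symbol to %# %# %# %# %# %# %# %# %# %# %# %# %# %# %# %#; joining the 16 pieces gives the next term.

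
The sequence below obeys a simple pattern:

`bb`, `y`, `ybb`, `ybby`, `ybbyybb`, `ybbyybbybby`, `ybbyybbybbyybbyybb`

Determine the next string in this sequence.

Each term (from the third on) is the previous term followed by the one before it: term 3 = y·bb = ybb.
So term 8 is ybbyybbybbyybbyybb·ybbyybbybby.

ybbyybbybbyybbyybbybbyybbybby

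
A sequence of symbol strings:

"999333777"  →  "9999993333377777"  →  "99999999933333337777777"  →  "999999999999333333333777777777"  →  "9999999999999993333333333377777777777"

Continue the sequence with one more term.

99999999999999999933333333333337777777777777

Term n consists of 3n 9's, followed by 2n+1 3's, followed by 2n+1 7's (n = 1, 2, …).
At n = 6 the blocks have lengths 18, 13, 13.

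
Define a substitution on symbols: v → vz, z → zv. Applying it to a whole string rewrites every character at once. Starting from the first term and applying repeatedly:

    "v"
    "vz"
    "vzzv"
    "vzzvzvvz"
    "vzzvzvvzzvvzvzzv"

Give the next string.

Rewriting the 16 symbols of vzzvzvvzzvvzvzzv one by one yields vz zv zv vz zv vz vz zv zv vz vz zv vz zv zv vz; concatenated:

vzzvzvvzzvvzvzzvzvvzvzzvvzzvzvvz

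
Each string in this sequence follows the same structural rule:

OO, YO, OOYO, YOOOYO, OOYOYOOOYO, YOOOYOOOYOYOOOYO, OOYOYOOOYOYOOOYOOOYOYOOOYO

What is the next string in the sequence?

YOOOYOOOYOYOOOYOOOYOYOOOYOYOOOYOOOYOYOOOYO

Each term (from the third on) is the two preceding terms concatenated in order: term 3 = OO·YO = OOYO.
So term 8 is YOOOYOOOYOYOOOYO·OOYOYOOOYOYOOOYOOOYOYOOOYO.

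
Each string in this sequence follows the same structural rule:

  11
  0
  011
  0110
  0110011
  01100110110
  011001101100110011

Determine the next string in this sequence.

01100110110011001101100110110

This is a Fibonacci-style word recurrence s(k) = s(k−1)·s(k−2): e.g. 0·11 = 011.
Continuing: 011001101100110011 · 01100110110 gives term 8.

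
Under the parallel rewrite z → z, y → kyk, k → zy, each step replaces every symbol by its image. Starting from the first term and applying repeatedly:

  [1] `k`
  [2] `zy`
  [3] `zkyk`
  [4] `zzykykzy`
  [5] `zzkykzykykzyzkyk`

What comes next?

Rewriting the 16 symbols of zzkykzykykzyzkyk one by one yields z z zy kyk zy z kyk zy kyk zy z kyk z zy kyk zy; concatenated:

zzzykykzyzkykzykykzyzkykzzykykzy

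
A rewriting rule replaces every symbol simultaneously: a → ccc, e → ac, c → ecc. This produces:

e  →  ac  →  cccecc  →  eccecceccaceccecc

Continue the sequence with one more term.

Rewriting the 17 symbols of eccecceccaceccecc one by one yields ac ecc ecc ac ecc ecc ac ecc ecc ccc ecc ac ecc ecc ac ecc ecc; concatenated:

acecceccacecceccacecceccccceccacecceccaceccecc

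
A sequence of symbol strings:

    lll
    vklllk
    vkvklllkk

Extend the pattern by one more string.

s(k+1) = vk·s(k)·k, so each term gains vk as a prefix and k as a suffix.
One more step from vkvklllkk gives the answer.

vkvkvklllkkk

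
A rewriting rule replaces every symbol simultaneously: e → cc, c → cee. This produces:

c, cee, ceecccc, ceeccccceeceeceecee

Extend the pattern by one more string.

Rewriting the 19 symbols of ceeccccceeceeceecee one by one yields cee cc cc cee cee cee cee cee cc cc cee cc cc cee cc cc cee cc cc; concatenated:

ceeccccceeceeceeceeceeccccceeccccceeccccceecccc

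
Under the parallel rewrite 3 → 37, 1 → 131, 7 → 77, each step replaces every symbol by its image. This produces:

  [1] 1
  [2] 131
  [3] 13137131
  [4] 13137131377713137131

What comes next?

Applying the rule to each of the 20 symbols of 13137131377713137131 gives the pieces 131 37 131 37 77 131 37 131 37 77 77 77 131 37 131 37 77 131 37 131, which concatenate to the answer.

131371313777131371313777777713137131377713137131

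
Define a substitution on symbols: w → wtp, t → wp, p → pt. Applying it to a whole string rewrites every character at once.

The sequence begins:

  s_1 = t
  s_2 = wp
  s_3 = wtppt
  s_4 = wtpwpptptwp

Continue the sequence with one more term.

Expanding wtpwpptptwp: w→wtp, t→wp, p→pt, w→wtp, p→pt, p→pt, t→wp, p→pt, t→wp, w→wtp, p→pt. Concatenated: wtp wp pt wtp pt pt wp pt wp wtp pt.

wtpwpptwtpptptwpptwpwtppt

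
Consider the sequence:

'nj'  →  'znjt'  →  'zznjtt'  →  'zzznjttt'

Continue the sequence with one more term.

Each term wraps the previous one in z on the left and t on the right.
So the next term is z·zzznjttt·t.

zzzznjtttt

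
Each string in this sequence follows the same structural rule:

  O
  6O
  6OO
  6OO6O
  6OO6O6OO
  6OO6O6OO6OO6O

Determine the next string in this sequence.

6OO6O6OO6OO6O6OO6O6OO

Each term (from the third on) is the previous term followed by the one before it: term 3 = 6O·O = 6OO.
The next term joins 6OO6O6OO6OO6O and 6OO6O6OO.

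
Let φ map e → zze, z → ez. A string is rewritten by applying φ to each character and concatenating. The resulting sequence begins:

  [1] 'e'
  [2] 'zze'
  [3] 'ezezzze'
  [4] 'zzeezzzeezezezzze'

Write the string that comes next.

Replace each of the 17 characters of zzeezzzeezezezzze in place — ez ez zze zze ez ez ez zze zze ez zze ez zze ez ez ez zze — and concatenate.

ezezzzezzeezezezzzezzeezzzeezzzeezezezzze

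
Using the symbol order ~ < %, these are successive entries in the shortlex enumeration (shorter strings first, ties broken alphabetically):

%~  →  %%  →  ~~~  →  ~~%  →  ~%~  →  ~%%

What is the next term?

%~~

Find the rightmost character of ~%% below %, bump it to the next letter, and reset everything to its right to ~.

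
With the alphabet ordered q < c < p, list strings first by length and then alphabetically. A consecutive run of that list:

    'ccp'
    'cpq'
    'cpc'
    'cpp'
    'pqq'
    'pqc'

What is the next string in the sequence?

pqp

Treat pqc as a base-3 numeral over the given alphabet and add one, carrying through any trailing p's.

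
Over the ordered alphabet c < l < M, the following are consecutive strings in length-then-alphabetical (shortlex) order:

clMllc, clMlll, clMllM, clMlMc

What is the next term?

Find the rightmost character of clMlMc below M, bump it to the next letter, and reset everything to its right to c.

clMlMl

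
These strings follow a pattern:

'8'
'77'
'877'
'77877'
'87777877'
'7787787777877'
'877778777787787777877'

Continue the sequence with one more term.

7787787777877877778777787787777877

This is a Fibonacci-style word recurrence s(k) = s(k−2)·s(k−1): e.g. 8·77 = 877.
The next term joins 7787787777877 and 877778777787787777877.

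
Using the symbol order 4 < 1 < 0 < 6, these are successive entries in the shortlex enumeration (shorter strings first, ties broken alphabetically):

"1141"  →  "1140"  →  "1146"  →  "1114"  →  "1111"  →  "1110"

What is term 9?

1101

Continuing the enumeration 3 steps past 1110: 1110 → 1116 → 1104 → (answer).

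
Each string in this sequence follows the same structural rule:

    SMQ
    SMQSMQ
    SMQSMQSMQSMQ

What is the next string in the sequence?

Each string is two copies of the previous one concatenated.
Doubling SMQSMQSMQSMQ:

SMQSMQSMQSMQSMQSMQSMQSMQ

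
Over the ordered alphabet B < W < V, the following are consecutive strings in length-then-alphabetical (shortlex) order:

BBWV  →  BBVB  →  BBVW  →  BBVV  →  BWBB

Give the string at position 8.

Continuing the enumeration 3 steps past BWBB: BWBB → BWBW → BWBV → (answer).

BWWB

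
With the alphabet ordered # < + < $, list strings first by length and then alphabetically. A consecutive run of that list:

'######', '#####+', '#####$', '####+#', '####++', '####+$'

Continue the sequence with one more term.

####$#

The successor of ####+$ increments the rightmost position that isn't already $ and resets every position after it to #.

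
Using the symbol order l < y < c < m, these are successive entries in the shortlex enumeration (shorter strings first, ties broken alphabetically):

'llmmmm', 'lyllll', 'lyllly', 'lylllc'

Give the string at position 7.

lyllyy

Stepping forward 3 times from lylllc: lylllc → lylllm → lyllyl, then the target.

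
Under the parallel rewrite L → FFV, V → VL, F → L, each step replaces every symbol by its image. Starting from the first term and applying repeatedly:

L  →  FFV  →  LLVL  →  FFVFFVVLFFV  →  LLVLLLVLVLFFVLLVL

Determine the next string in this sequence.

Rewriting the 17 symbols of LLVLLLVLVLFFVLLVL one by one yields FFV FFV VL FFV FFV FFV VL FFV VL FFV L L VL FFV FFV VL FFV; concatenated:

FFVFFVVLFFVFFVFFVVLFFVVLFFVLLVLFFVFFVVLFFV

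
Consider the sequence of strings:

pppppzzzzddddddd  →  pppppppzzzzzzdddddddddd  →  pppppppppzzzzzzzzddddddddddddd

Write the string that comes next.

pppppppppppzzzzzzzzzzdddddddddddddddd

Reading off run lengths: p runs 5, 7, 9; z runs 4, 6, 8; d runs 7, 10, 13 — each is linear in n, where the shown terms are n = 2, 3, 4.
At n = 5 the blocks have lengths 11, 10, 16.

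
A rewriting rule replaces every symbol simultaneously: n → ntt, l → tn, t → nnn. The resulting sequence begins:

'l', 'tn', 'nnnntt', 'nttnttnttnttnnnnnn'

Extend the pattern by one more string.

φ(nttnttnttnttnnnnnn) expands symbol-by-symbol to ntt nnn nnn ntt nnn nnn ntt nnn nnn ntt nnn nnn ntt ntt ntt ntt ntt ntt; joining the 18 pieces gives the next term.

nttnnnnnnnttnnnnnnnttnnnnnnnttnnnnnnnttnttnttnttnttntt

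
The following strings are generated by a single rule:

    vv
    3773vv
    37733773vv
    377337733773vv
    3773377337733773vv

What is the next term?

37733773377337733773vv

Every step adds 3773 at the front: s(k+1) = 3773·s(k).
So the next term is 3773·3773377337733773vv.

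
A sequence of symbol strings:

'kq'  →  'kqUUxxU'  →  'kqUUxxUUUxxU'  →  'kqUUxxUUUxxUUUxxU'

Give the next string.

Every step adds UUxxU to the end: s(k+1) = s(k)·UUxxU.
So the next term is kqUUxxUUUxxUUUxxU·UUxxU.

kqUUxxUUUxxUUUxxUUUxxU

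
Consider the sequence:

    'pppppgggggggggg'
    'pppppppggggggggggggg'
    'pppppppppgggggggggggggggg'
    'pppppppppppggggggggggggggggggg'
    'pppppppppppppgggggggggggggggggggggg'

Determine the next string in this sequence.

Each string has the form p^{2n-1} g^{3n+1}, where the shown terms are n = 3, 4, 5, 6, 7.
At n = 8 the blocks have lengths 15, 25.

pppppppppppppppggggggggggggggggggggggggg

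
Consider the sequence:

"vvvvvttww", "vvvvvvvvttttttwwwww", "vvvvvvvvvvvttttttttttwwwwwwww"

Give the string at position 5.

vvvvvvvvvvvvvvvvvttttttttttttttttttwwwwwwwwwwwwww

Each string has the form v^{3n+2} t^{4n-2} w^{3n-1} (n = 1, 2, …).
At n = 5 the blocks have lengths 17, 18, 14.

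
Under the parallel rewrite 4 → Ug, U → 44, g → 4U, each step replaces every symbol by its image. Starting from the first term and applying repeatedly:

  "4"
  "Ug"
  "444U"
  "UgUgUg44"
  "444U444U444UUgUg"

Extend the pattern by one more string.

Rewriting the 16 symbols of 444U444U444UUgUg one by one yields Ug Ug Ug 44 Ug Ug Ug 44 Ug Ug Ug 44 44 4U 44 4U; concatenated:

UgUgUg44UgUgUg44UgUgUg44444U444U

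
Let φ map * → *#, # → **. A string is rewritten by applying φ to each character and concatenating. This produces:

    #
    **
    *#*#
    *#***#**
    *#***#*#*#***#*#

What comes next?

φ(*#***#*#*#***#*#) expands symbol-by-symbol to *# ** *# *# *# ** *# ** *# ** *# *# *# ** *# **; joining the 16 pieces gives the next term.

*#***#*#*#***#***#***#*#*#***#**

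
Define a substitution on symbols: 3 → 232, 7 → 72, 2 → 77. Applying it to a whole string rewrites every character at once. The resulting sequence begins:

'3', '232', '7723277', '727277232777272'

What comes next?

Applying the rule to each of the 15 symbols of 727277232777272 gives the pieces 72 77 72 77 72 72 77 232 77 72 72 72 77 72 77, which concatenate to the answer.

7277727772727723277727272777277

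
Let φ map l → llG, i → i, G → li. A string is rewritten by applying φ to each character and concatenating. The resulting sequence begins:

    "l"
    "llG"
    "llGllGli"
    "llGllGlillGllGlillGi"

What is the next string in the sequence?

φ(llGllGlillGllGlillGi) expands symbol-by-symbol to llG llG li llG llG li llG i llG llG li llG llG li llG i llG llG li i; joining the 20 pieces gives the next term.

llGllGlillGllGlillGillGllGlillGllGlillGillGllGlii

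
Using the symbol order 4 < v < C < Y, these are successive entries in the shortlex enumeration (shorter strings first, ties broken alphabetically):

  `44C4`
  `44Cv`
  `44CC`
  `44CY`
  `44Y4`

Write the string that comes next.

Treat 44Y4 as a base-4 numeral over the given alphabet and add one, carrying through any trailing Y's.

44Yv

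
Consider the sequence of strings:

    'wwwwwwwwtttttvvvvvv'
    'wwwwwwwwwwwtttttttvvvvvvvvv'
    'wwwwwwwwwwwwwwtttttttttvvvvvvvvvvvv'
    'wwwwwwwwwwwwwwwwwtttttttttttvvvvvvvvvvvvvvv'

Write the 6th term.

The n-th term is 3n+2 w's then 2n+1 t's then 3n v's, where the shown terms are n = 2, 3, 4, 5.
Setting n = 7 gives 23, 15, 21 characters in each block.

wwwwwwwwwwwwwwwwwwwwwwwtttttttttttttttvvvvvvvvvvvvvvvvvvvvv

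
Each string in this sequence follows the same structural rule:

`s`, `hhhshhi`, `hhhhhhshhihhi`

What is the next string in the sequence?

hhhhhhhhhshhihhihhi

Every step adds hhh to the front and hhi to the end of the previous string.
One more step from hhhhhhshhihhi gives the answer.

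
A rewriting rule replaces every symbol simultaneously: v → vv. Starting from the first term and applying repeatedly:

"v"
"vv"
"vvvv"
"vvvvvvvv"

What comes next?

Apply φ to vvvvvvvv symbol by symbol: v→vv, v→vv, v→vv, v→vv, v→vv, v→vv, v→vv, v→vv; joined: vv vv vv vv vv vv vv vv.

vvvvvvvvvvvvvvvv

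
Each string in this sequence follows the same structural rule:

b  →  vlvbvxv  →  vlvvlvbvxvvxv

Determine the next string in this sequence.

vlvvlvvlvbvxvvxvvxv

Each term wraps the previous one in vlv on the left and vxv on the right.
So the next term is vlv·vlvvlvbvxvvxv·vxv.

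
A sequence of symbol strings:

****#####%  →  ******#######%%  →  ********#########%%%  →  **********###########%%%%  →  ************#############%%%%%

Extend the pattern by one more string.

Term n consists of 2n *'s, followed by 2n+1 #'s, followed by n-1 %'s, where the shown terms are n = 2, 3, 4, 5, 6.
Setting n = 7 gives 14, 15, 6 characters in each block.

**************###############%%%%%%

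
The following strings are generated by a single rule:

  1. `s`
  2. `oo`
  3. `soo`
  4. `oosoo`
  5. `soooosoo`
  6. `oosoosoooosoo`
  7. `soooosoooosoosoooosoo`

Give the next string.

From term 3 onward, concatenate the second-to-last term with the last: s·oo = soo, oo·soo = oosoo, …
So term 8 is oosoosoooosoo·soooosoooosoosoooosoo.

oosoosoooosoosoooosoooosoosoooosoo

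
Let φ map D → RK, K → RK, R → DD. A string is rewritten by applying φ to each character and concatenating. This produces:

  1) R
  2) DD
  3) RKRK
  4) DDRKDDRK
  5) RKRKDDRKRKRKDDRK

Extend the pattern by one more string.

DDRKDDRKRKRKDDRKDDRKDDRKRKRKDDRK

φ(RKRKDDRKRKRKDDRK) expands symbol-by-symbol to DD RK DD RK RK RK DD RK DD RK DD RK RK RK DD RK; joining the 16 pieces gives the next term.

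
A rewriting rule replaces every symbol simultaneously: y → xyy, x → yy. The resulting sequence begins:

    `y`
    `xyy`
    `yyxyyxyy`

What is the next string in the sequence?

xyyxyyyyxyyxyyyyxyyxyy

Expanding yyxyyxyy: y→xyy, y→xyy, x→yy, y→xyy, y→xyy, x→yy, y→xyy, y→xyy. Concatenated: xyy xyy yy xyy xyy yy xyy xyy.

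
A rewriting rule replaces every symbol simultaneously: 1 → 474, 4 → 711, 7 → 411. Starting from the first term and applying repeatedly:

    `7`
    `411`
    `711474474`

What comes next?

411474474711411711711411711

Rewriting each symbol of 711474474: 7→411, 1→474, 1→474, 4→711, 7→411, 4→711, 4→711, 7→411, 4→711, which concatenates to 411 474 474 711 411 711 711 411 711.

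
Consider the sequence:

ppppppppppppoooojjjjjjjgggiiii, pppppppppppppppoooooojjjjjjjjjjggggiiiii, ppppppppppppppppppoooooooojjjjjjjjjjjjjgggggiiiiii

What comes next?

Term n consists of 3n+3 p's, followed by 2n-2 o's, followed by 3n-2 j's, followed by n g's, followed by n+1 i's, where the shown terms are n = 3, 4, 5.
For the next term, n = 6, so the run lengths are 21, 10, 16, 6, 7.

pppppppppppppppppppppoooooooooojjjjjjjjjjjjjjjjggggggiiiiiii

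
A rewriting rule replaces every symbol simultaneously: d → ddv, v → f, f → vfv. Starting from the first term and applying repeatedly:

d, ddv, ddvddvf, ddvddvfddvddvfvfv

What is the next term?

Rewriting the 17 symbols of ddvddvfddvddvfvfv one by one yields ddv ddv f ddv ddv f vfv ddv ddv f ddv ddv f vfv f vfv f; concatenated:

ddvddvfddvddvfvfvddvddvfddvddvfvfvfvfvf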